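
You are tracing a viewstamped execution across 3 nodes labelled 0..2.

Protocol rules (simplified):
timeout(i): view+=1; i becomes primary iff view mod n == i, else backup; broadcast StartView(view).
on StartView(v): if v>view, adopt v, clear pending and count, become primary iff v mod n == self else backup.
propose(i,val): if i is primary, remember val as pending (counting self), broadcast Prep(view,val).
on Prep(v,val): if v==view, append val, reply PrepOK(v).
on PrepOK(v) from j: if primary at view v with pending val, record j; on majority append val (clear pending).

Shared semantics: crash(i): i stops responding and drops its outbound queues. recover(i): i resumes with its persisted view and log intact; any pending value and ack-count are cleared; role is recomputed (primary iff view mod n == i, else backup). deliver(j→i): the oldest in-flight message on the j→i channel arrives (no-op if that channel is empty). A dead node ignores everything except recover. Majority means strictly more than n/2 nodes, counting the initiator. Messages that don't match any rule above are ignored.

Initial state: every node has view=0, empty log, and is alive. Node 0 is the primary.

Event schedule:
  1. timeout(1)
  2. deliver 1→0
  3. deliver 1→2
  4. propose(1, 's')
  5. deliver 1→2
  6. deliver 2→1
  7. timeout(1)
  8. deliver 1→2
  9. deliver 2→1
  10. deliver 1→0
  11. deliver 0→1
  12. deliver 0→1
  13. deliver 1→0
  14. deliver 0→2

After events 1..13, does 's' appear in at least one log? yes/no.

yes

after 1 — timeout(1): n1:prim/v1/[-]
after 2 — deliver 1→0: n0:back/v1/[-]
after 3 — deliver 1→2: n2:back/v1/[-]
after 4 — propose(1,'s'): ·
after 5 — deliver 1→2: n2:back/v1/[s]
after 6 — deliver 2→1: n1:prim/v1/[s]
after 7 — timeout(1): n1:back/v2/[s]
after 8 — deliver 1→2: n2:prim/v2/[s]
after 9 — deliver 2→1: ·
after 10 — deliver 1→0: n0:back/v1/[s]
after 11 — deliver 0→1: ·
after 12 — deliver 0→1: ·
after 13 — deliver 1→0: n0:back/v2/[s]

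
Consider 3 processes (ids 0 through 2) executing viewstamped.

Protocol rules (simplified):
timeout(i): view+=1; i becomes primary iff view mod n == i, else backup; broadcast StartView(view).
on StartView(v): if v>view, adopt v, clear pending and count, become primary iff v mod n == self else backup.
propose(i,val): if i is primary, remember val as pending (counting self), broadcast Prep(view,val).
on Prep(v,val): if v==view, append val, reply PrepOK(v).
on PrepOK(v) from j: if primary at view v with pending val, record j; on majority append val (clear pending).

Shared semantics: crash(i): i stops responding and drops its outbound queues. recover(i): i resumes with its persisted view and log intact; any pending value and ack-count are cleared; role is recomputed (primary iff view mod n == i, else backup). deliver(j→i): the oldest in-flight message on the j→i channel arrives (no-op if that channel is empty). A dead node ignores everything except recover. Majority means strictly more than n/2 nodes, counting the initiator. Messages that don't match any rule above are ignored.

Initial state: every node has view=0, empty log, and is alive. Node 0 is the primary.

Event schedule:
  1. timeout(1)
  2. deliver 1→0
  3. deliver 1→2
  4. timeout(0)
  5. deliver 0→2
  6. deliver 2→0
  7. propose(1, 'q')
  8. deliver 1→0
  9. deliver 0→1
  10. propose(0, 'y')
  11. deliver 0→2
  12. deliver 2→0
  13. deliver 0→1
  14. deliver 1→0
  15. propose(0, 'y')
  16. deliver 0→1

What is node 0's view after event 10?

after 1 — timeout(1): n1:prim/v1/[-]
after 2 — deliver 1→0: n0:back/v1/[-]
after 3 — deliver 1→2: n2:back/v1/[-]
after 4 — timeout(0): n0:back/v2/[-]
after 5 — deliver 0→2: n2:prim/v2/[-]
after 6 — deliver 2→0: ·
after 7 — propose(1,'q'): ·
after 8 — deliver 1→0: ·
after 9 — deliver 0→1: n1:back/v2/[-]
after 10 — propose(0,'y'): ·

2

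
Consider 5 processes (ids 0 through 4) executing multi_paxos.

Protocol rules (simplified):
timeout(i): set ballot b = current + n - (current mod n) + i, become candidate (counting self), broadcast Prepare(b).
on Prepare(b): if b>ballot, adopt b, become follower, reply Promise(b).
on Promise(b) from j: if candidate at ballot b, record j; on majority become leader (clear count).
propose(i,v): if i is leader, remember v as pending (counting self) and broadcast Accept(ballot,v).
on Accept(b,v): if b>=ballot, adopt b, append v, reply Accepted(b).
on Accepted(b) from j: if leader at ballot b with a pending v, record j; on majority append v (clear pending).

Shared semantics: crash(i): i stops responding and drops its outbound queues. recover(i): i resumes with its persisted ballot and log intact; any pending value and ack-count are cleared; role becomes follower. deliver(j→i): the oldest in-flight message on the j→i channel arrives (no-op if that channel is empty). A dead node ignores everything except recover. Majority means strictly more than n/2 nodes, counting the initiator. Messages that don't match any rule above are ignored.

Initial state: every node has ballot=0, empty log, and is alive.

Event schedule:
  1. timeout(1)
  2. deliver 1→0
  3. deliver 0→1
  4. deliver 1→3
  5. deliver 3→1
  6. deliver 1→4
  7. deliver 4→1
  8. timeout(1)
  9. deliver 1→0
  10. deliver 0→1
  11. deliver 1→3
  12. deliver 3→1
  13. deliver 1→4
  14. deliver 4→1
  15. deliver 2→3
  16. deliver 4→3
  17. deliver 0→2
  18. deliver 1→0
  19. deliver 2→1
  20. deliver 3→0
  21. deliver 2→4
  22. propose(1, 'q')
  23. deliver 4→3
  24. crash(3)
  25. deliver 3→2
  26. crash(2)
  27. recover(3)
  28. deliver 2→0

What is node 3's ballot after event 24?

[1] timeout(1) → N1(cand b6 [-])
[2] deliver 1→0 → N0(foll b6 [-])
[3] deliver 0→1 → ∅
[4] deliver 1→3 → N3(foll b6 [-])
[5] deliver 3→1 → N1(lead b6 [-])
[6] deliver 1→4 → N4(foll b6 [-])
[7] deliver 4→1 → ∅
[8] timeout(1) → N1(cand b11 [-])
[9] deliver 1→0 → N0(foll b11 [-])
[10] deliver 0→1 → ∅
[11] deliver 1→3 → N3(foll b11 [-])
[12] deliver 3→1 → N1(lead b11 [-])
[13] deliver 1→4 → N4(foll b11 [-])
[14] deliver 4→1 → ∅
[15] deliver 2→3 → ∅
[16] deliver 4→3 → ∅
[17] deliver 0→2 → ∅
[18] deliver 1→0 → ∅
[19] deliver 2→1 → ∅
[20] deliver 3→0 → ∅
[21] deliver 2→4 → ∅
[22] propose(1,'q') → ∅
[23] deliver 4→3 → ∅
[24] crash(3) → N3(✗foll b11 [-])

11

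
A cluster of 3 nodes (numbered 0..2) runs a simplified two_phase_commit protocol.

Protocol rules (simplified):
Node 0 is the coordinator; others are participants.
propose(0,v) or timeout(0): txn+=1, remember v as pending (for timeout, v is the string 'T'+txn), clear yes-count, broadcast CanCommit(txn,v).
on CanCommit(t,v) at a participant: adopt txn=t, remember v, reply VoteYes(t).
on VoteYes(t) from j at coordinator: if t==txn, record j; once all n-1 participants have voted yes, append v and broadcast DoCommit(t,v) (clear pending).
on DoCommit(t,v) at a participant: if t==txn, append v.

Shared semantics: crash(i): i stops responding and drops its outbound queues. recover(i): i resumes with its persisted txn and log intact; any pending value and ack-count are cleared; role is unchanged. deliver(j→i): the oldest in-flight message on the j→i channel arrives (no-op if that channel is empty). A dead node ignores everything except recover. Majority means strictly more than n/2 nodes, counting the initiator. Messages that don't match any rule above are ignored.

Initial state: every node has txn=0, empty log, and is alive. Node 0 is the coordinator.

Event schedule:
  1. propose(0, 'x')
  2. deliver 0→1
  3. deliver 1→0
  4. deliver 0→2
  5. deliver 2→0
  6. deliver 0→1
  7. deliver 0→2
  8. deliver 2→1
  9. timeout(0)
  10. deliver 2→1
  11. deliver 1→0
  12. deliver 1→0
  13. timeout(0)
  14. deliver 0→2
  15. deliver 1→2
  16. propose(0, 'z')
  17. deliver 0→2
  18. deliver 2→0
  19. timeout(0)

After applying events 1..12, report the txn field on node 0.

2

[1] propose(0,'x') → N0(coor t1 [-])
[2] deliver 0→1 → N1(part t1 [-])
[3] deliver 1→0 → ∅
[4] deliver 0→2 → N2(part t1 [-])
[5] deliver 2→0 → N0(coor t1 [x])
[6] deliver 0→1 → N1(part t1 [x])
[7] deliver 0→2 → N2(part t1 [x])
[8] deliver 2→1 → ∅
[9] timeout(0) → N0(coor t2 [x])
[10] deliver 2→1 → ∅
[11] deliver 1→0 → ∅
[12] deliver 1→0 → ∅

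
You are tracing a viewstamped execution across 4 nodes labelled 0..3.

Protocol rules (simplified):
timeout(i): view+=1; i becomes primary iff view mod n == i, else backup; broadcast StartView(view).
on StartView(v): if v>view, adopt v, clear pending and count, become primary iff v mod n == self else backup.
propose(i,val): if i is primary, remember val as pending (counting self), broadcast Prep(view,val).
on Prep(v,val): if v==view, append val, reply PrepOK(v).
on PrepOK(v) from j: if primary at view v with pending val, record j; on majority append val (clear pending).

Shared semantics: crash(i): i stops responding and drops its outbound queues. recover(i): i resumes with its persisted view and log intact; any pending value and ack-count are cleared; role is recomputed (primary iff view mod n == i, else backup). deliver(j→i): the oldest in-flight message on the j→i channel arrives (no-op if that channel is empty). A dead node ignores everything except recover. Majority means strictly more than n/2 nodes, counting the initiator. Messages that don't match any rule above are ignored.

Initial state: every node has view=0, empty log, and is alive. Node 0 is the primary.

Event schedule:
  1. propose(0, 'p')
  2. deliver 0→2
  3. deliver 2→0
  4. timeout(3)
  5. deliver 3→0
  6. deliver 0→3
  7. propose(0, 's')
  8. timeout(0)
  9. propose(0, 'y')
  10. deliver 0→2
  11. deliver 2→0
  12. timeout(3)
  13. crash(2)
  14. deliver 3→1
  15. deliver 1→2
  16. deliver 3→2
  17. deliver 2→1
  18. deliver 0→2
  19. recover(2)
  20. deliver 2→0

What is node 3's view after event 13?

after 1 — propose(0,'p'): ·
after 2 — deliver 0→2: n2:back/v0/[p]
after 3 — deliver 2→0: ·
after 4 — timeout(3): n3:back/v1/[-]
after 5 — deliver 3→0: n0:back/v1/[-]
after 6 — deliver 0→3: ·
after 7 — propose(0,'s'): ·
after 8 — timeout(0): n0:back/v2/[-]
after 9 — propose(0,'y'): ·
after 10 — deliver 0→2: n2:prim/v2/[p]
after 11 — deliver 2→0: ·
after 12 — timeout(3): n3:back/v2/[-]
after 13 — crash(2): n2:✗prim/v2/[p]

2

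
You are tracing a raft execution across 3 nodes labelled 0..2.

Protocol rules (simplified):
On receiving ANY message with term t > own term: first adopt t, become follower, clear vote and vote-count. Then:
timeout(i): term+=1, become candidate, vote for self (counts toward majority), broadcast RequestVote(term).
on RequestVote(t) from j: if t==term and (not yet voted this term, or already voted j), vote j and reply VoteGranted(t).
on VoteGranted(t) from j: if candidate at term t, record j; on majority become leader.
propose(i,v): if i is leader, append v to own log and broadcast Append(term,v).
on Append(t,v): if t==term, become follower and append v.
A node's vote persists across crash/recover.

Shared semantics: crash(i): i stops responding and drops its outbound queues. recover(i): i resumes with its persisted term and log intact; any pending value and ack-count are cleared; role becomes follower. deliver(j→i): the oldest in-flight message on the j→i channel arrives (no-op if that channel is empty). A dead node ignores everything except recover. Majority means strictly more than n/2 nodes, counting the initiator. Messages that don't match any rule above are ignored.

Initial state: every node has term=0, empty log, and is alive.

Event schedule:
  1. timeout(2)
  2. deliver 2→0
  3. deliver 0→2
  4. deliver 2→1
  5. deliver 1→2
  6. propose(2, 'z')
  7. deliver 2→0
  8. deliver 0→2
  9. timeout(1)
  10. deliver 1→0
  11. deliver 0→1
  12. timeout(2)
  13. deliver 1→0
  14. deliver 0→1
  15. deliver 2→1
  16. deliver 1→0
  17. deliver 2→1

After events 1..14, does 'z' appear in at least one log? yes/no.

[1] timeout(2) → N2(cand t1 [-])
[2] deliver 2→0 → N0(foll t1 [-])
[3] deliver 0→2 → N2(lead t1 [-])
[4] deliver 2→1 → N1(foll t1 [-])
[5] deliver 1→2 → ∅
[6] propose(2,'z') → N2(lead t1 [z])
[7] deliver 2→0 → N0(foll t1 [z])
[8] deliver 0→2 → ∅
[9] timeout(1) → N1(cand t2 [-])
[10] deliver 1→0 → N0(foll t2 [z])
[11] deliver 0→1 → N1(lead t2 [-])
[12] timeout(2) → N2(cand t2 [z])
[13] deliver 1→0 → ∅
[14] deliver 0→1 → ∅

yes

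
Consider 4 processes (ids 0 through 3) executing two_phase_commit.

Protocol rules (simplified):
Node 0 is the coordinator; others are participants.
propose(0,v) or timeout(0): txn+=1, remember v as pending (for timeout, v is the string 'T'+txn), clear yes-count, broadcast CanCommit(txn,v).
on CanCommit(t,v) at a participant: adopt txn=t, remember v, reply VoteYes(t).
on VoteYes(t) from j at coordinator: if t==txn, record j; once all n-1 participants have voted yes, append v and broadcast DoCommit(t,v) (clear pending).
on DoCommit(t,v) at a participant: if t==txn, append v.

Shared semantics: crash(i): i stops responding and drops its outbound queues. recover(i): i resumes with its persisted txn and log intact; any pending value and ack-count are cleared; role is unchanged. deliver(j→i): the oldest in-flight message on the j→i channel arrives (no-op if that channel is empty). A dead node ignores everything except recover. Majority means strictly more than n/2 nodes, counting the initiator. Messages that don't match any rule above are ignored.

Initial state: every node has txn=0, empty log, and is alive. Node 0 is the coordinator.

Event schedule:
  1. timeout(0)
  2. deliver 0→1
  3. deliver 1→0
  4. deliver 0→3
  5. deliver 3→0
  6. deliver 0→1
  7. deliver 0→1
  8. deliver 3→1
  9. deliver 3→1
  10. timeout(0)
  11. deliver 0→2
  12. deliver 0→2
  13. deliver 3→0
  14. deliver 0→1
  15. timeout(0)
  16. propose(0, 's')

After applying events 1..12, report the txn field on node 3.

[1] timeout(0) → N0(coor t1 [-])
[2] deliver 0→1 → N1(part t1 [-])
[3] deliver 1→0 → ∅
[4] deliver 0→3 → N3(part t1 [-])
[5] deliver 3→0 → ∅
[6] deliver 0→1 → ∅
[7] deliver 0→1 → ∅
[8] deliver 3→1 → ∅
[9] deliver 3→1 → ∅
[10] timeout(0) → N0(coor t2 [-])
[11] deliver 0→2 → N2(part t1 [-])
[12] deliver 0→2 → N2(part t2 [-])

1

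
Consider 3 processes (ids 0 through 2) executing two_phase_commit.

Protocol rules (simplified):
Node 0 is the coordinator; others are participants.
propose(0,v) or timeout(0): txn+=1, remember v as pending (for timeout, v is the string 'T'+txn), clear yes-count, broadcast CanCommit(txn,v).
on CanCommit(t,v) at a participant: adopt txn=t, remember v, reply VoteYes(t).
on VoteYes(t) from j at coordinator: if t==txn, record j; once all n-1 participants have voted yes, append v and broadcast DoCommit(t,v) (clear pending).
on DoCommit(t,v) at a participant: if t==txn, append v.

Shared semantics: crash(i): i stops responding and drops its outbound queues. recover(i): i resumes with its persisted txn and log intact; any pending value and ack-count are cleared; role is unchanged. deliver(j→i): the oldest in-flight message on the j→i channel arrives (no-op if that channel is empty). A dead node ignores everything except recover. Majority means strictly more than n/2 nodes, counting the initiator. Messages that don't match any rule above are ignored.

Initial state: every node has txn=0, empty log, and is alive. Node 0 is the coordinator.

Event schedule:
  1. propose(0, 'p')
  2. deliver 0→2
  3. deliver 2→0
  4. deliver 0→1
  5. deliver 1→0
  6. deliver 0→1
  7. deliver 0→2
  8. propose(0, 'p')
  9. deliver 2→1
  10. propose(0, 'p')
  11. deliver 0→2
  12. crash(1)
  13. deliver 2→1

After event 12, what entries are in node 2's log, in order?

after 1 — propose(0,'p'): n0:coor/t1/[-]
after 2 — deliver 0→2: n2:part/t1/[-]
after 3 — deliver 2→0: ·
after 4 — deliver 0→1: n1:part/t1/[-]
after 5 — deliver 1→0: n0:coor/t1/[p]
after 6 — deliver 0→1: n1:part/t1/[p]
after 7 — deliver 0→2: n2:part/t1/[p]
after 8 — propose(0,'p'): n0:coor/t2/[p]
after 9 — deliver 2→1: ·
after 10 — propose(0,'p'): n0:coor/t3/[p]
after 11 — deliver 0→2: n2:part/t2/[p]
after 12 — crash(1): n1:✗part/t1/[p]

p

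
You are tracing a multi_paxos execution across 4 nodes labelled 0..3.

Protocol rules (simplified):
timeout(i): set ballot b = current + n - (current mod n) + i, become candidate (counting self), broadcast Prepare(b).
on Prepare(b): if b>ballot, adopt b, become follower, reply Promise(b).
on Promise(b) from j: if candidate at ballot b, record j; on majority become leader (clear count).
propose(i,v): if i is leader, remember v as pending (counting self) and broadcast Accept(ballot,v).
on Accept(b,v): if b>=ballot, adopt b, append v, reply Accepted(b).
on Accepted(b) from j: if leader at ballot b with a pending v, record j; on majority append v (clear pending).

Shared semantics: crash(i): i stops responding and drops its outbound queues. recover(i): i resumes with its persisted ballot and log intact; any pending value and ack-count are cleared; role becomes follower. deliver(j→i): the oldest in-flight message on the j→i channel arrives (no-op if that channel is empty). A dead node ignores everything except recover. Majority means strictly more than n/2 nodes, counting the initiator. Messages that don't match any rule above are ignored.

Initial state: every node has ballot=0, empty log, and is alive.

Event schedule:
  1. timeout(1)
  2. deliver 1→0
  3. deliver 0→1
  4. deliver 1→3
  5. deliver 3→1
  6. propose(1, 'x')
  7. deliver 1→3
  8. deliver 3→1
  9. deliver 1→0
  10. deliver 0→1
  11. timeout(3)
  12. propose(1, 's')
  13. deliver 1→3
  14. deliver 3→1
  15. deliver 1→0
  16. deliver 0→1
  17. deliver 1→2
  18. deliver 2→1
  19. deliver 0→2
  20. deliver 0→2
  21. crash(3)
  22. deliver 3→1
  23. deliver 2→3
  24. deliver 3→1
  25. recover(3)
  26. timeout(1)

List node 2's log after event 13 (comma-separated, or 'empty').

step 1 timeout(1): 1={cand,b=5,log=-}
step 2 deliver 1→0: 0={foll,b=5,log=-}
step 3 deliver 0→1: —
step 4 deliver 1→3: 3={foll,b=5,log=-}
step 5 deliver 3→1: 1={lead,b=5,log=-}
step 6 propose(1,'x'): —
step 7 deliver 1→3: 3={foll,b=5,log=x}
step 8 deliver 3→1: —
step 9 deliver 1→0: 0={foll,b=5,log=x}
step 10 deliver 0→1: 1={lead,b=5,log=x}
step 11 timeout(3): 3={cand,b=11,log=x}
step 12 propose(1,'s'): —
step 13 deliver 1→3: —

empty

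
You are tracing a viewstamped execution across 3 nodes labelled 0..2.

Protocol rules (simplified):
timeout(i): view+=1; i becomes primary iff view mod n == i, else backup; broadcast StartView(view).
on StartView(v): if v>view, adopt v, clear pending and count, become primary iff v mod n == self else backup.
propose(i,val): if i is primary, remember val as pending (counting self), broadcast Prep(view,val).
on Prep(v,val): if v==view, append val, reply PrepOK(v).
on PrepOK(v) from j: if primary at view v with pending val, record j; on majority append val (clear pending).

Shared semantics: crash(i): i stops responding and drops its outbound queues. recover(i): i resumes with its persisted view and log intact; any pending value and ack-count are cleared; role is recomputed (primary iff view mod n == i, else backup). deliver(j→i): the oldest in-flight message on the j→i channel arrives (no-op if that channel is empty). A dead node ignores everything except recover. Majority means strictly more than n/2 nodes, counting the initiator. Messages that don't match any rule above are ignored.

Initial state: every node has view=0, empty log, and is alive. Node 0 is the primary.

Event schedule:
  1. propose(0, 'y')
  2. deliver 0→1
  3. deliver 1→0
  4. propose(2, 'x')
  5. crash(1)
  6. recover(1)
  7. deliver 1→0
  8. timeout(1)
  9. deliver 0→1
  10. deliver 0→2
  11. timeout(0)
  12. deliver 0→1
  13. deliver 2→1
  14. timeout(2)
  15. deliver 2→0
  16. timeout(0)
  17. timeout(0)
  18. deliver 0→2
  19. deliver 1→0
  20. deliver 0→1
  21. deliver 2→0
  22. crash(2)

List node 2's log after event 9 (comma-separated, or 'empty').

1. propose(0,'y'):  nop
2. deliver 0→1:  <1:back v0 y>
3. deliver 1→0:  <0:prim v0 y>
4. propose(2,'x'):  nop
5. crash(1):  <1:✗back v0 y>
6. recover(1):  <1:back v0 y>
7. deliver 1→0:  nop
8. timeout(1):  <1:prim v1 y>
9. deliver 0→1:  nop

empty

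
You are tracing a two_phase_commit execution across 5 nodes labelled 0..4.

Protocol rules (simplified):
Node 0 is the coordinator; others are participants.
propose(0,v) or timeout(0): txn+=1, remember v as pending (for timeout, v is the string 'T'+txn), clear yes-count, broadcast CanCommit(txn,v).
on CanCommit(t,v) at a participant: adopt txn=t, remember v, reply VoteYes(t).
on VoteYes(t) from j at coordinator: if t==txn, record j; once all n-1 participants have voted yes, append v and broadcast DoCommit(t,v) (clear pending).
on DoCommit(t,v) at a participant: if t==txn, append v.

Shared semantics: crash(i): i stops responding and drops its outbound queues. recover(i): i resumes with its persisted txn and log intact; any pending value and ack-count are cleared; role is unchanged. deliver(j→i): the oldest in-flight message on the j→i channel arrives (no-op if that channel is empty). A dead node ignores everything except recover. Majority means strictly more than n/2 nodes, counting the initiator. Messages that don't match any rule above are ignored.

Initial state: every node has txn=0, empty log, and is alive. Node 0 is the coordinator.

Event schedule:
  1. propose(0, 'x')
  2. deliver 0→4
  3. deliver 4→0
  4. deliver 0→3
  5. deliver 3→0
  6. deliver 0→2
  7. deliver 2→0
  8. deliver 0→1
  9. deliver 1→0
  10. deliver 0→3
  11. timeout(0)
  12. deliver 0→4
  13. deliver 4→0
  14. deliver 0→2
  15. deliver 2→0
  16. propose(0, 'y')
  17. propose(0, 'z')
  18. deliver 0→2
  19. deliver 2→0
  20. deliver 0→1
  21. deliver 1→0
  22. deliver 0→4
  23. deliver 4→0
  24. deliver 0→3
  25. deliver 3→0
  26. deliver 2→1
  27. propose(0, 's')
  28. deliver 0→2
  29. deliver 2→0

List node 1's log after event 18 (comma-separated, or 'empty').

after 1 — propose(0,'x'): n0:coor/t1/[-]
after 2 — deliver 0→4: n4:part/t1/[-]
after 3 — deliver 4→0: ·
after 4 — deliver 0→3: n3:part/t1/[-]
after 5 — deliver 3→0: ·
after 6 — deliver 0→2: n2:part/t1/[-]
after 7 — deliver 2→0: ·
after 8 — deliver 0→1: n1:part/t1/[-]
after 9 — deliver 1→0: n0:coor/t1/[x]
after 10 — deliver 0→3: n3:part/t1/[x]
after 11 — timeout(0): n0:coor/t2/[x]
after 12 — deliver 0→4: n4:part/t1/[x]
after 13 — deliver 4→0: ·
after 14 — deliver 0→2: n2:part/t1/[x]
after 15 — deliver 2→0: ·
after 16 — propose(0,'y'): n0:coor/t3/[x]
after 17 — propose(0,'z'): n0:coor/t4/[x]
after 18 — deliver 0→2: n2:part/t2/[x]

empty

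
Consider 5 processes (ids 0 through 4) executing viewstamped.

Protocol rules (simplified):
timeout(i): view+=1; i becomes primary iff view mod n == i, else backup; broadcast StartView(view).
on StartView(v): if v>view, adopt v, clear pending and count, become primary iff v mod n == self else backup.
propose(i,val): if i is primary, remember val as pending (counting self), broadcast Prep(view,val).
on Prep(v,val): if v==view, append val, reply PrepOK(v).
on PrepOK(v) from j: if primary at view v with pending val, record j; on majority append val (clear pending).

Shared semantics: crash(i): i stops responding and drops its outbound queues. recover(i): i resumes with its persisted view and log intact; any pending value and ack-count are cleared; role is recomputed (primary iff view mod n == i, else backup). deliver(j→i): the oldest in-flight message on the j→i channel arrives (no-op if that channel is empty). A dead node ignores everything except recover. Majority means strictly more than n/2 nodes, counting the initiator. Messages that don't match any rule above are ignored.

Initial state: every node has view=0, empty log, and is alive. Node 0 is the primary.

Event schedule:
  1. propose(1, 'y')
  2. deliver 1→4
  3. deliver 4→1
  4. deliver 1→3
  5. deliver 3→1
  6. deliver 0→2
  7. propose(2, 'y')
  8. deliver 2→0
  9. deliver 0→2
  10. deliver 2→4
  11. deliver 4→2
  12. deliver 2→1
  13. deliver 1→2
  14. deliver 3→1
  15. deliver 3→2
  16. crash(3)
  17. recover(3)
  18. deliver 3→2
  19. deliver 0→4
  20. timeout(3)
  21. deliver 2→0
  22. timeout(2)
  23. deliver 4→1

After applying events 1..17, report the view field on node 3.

0

e1 propose(1,'y'): ·
e2 deliver 1→4: ·
e3 deliver 4→1: ·
e4 deliver 1→3: ·
e5 deliver 3→1: ·
e6 deliver 0→2: ·
e7 propose(2,'y'): ·
e8 deliver 2→0: ·
e9 deliver 0→2: ·
e10 deliver 2→4: ·
e11 deliver 4→2: ·
e12 deliver 2→1: ·
e13 deliver 1→2: ·
e14 deliver 3→1: ·
e15 deliver 3→2: ·
e16 crash(3): 3[✗back,v=0,-]
e17 recover(3): 3[back,v=0,-]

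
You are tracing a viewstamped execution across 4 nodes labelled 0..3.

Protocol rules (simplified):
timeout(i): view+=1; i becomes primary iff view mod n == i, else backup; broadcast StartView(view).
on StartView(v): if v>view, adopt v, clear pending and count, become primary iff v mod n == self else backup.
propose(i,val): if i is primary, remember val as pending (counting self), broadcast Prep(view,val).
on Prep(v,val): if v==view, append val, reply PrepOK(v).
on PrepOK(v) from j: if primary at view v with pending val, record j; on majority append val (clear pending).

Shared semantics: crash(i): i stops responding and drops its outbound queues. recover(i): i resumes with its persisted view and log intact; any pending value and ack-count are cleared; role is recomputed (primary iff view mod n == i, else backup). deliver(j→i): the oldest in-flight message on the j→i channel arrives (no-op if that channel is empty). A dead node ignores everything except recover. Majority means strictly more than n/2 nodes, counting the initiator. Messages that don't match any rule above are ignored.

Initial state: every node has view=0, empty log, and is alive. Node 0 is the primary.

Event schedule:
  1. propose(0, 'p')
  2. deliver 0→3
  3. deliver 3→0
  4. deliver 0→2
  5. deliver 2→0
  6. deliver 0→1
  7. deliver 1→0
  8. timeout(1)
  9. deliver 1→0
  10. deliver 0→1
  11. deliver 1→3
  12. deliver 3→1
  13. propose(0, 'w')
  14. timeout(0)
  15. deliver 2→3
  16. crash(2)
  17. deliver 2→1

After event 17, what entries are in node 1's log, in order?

p

e1 propose(0,'p'): ·
e2 deliver 0→3: 3[back,v=0,p]
e3 deliver 3→0: ·
e4 deliver 0→2: 2[back,v=0,p]
e5 deliver 2→0: 0[prim,v=0,p]
e6 deliver 0→1: 1[back,v=0,p]
e7 deliver 1→0: ·
e8 timeout(1): 1[prim,v=1,p]
e9 deliver 1→0: 0[back,v=1,p]
e10 deliver 0→1: ·
e11 deliver 1→3: 3[back,v=1,p]
e12 deliver 3→1: ·
e13 propose(0,'w'): ·
e14 timeout(0): 0[back,v=2,p]
e15 deliver 2→3: ·
e16 crash(2): 2[✗back,v=0,p]
e17 deliver 2→1: ·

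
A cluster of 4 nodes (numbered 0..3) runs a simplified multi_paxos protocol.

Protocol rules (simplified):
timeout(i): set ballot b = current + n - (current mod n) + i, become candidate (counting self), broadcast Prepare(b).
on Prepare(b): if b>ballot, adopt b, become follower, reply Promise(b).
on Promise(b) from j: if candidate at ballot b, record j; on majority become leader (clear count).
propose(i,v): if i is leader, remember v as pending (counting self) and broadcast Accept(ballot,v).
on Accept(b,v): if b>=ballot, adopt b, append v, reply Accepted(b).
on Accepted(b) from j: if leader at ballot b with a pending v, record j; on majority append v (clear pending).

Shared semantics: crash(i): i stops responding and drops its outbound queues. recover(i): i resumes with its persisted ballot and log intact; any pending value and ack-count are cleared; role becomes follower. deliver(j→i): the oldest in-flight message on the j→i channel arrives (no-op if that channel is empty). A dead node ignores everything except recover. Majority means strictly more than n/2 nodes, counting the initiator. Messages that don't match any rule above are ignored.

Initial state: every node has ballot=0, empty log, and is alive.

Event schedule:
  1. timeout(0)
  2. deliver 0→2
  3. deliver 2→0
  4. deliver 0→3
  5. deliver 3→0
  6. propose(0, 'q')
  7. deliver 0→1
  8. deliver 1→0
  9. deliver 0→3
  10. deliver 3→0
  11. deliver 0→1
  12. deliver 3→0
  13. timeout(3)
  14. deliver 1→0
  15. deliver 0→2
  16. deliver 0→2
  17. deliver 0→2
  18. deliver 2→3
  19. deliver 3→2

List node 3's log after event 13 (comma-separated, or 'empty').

[1] timeout(0) → N0(cand b4 [-])
[2] deliver 0→2 → N2(foll b4 [-])
[3] deliver 2→0 → ∅
[4] deliver 0→3 → N3(foll b4 [-])
[5] deliver 3→0 → N0(lead b4 [-])
[6] propose(0,'q') → ∅
[7] deliver 0→1 → N1(foll b4 [-])
[8] deliver 1→0 → ∅
[9] deliver 0→3 → N3(foll b4 [q])
[10] deliver 3→0 → ∅
[11] deliver 0→1 → N1(foll b4 [q])
[12] deliver 3→0 → ∅
[13] timeout(3) → N3(cand b11 [q])

q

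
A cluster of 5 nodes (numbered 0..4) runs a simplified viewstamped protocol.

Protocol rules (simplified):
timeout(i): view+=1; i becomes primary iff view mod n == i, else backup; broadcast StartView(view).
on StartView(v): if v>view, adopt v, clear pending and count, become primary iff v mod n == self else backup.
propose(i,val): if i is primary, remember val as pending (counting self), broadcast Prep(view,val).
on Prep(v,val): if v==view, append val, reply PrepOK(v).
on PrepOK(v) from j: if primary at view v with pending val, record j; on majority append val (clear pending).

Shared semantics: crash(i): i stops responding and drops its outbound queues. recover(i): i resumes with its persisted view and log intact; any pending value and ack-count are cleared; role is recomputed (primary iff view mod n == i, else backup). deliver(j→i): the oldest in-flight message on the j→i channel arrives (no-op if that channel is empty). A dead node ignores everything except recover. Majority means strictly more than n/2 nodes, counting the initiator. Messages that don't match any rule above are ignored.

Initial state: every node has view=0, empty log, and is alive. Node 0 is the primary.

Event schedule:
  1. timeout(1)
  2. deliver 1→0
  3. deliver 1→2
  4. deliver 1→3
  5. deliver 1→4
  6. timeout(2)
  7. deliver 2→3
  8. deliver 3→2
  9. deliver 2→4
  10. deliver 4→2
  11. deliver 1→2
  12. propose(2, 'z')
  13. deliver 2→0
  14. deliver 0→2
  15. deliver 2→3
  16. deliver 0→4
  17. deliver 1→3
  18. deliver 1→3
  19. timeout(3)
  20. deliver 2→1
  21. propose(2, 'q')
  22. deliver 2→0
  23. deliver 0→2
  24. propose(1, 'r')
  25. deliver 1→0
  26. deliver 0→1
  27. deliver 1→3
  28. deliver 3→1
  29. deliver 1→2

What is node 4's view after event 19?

[1] timeout(1) → N1(prim v1 [-])
[2] deliver 1→0 → N0(back v1 [-])
[3] deliver 1→2 → N2(back v1 [-])
[4] deliver 1→3 → N3(back v1 [-])
[5] deliver 1→4 → N4(back v1 [-])
[6] timeout(2) → N2(prim v2 [-])
[7] deliver 2→3 → N3(back v2 [-])
[8] deliver 3→2 → ∅
[9] deliver 2→4 → N4(back v2 [-])
[10] deliver 4→2 → ∅
[11] deliver 1→2 → ∅
[12] propose(2,'z') → ∅
[13] deliver 2→0 → N0(back v2 [-])
[14] deliver 0→2 → ∅
[15] deliver 2→3 → N3(back v2 [z])
[16] deliver 0→4 → ∅
[17] deliver 1→3 → ∅
[18] deliver 1→3 → ∅
[19] timeout(3) → N3(prim v3 [z])

2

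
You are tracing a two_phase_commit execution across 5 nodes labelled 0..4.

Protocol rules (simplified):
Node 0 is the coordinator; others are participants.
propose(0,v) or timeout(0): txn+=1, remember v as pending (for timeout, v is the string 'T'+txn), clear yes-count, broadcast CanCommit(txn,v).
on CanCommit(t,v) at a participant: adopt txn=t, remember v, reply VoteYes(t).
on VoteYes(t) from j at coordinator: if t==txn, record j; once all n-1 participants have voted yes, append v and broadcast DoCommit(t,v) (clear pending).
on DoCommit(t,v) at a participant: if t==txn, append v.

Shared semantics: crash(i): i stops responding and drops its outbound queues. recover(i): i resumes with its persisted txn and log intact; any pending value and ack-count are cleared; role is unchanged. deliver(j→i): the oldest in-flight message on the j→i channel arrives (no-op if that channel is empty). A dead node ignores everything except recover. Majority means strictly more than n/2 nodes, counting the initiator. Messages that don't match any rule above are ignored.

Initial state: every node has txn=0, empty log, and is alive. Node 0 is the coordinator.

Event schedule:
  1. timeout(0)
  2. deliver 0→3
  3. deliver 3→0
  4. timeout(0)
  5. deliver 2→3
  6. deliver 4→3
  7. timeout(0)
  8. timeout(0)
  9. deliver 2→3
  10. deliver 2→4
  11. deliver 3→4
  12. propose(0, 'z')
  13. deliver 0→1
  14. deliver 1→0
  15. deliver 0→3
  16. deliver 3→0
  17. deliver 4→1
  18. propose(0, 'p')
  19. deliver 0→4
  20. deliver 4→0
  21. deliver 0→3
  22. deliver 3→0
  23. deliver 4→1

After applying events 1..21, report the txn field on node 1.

1

e1 timeout(0): 0[coor,t=1,-]
e2 deliver 0→3: 3[part,t=1,-]
e3 deliver 3→0: ·
e4 timeout(0): 0[coor,t=2,-]
e5 deliver 2→3: ·
e6 deliver 4→3: ·
e7 timeout(0): 0[coor,t=3,-]
e8 timeout(0): 0[coor,t=4,-]
e9 deliver 2→3: ·
e10 deliver 2→4: ·
e11 deliver 3→4: ·
e12 propose(0,'z'): 0[coor,t=5,-]
e13 deliver 0→1: 1[part,t=1,-]
e14 deliver 1→0: ·
e15 deliver 0→3: 3[part,t=2,-]
e16 deliver 3→0: ·
e17 deliver 4→1: ·
e18 propose(0,'p'): 0[coor,t=6,-]
e19 deliver 0→4: 4[part,t=1,-]
e20 deliver 4→0: ·
e21 deliver 0→3: 3[part,t=3,-]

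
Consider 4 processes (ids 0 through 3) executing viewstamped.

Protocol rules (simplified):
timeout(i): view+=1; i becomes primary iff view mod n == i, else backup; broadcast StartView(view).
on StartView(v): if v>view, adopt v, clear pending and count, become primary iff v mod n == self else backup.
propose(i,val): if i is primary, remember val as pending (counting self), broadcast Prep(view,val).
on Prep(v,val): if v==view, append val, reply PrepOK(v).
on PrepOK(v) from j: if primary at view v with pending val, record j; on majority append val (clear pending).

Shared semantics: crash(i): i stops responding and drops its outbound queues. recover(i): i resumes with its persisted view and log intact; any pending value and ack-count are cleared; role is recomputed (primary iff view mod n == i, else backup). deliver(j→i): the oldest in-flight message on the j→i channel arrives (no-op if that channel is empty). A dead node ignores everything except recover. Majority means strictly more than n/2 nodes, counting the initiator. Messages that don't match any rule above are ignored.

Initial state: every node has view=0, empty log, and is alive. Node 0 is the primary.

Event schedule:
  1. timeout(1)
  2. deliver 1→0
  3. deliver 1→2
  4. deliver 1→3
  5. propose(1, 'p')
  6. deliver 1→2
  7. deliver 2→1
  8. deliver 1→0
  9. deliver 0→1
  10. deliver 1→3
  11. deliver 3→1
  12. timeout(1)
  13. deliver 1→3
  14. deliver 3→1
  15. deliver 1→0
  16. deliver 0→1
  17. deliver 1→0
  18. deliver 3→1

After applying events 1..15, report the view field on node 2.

step 1 timeout(1): 1={prim,v=1,log=-}
step 2 deliver 1→0: 0={back,v=1,log=-}
step 3 deliver 1→2: 2={back,v=1,log=-}
step 4 deliver 1→3: 3={back,v=1,log=-}
step 5 propose(1,'p'): —
step 6 deliver 1→2: 2={back,v=1,log=p}
step 7 deliver 2→1: —
step 8 deliver 1→0: 0={back,v=1,log=p}
step 9 deliver 0→1: 1={prim,v=1,log=p}
step 10 deliver 1→3: 3={back,v=1,log=p}
step 11 deliver 3→1: —
step 12 timeout(1): 1={back,v=2,log=p}
step 13 deliver 1→3: 3={back,v=2,log=p}
step 14 deliver 3→1: —
step 15 deliver 1→0: 0={back,v=2,log=p}

1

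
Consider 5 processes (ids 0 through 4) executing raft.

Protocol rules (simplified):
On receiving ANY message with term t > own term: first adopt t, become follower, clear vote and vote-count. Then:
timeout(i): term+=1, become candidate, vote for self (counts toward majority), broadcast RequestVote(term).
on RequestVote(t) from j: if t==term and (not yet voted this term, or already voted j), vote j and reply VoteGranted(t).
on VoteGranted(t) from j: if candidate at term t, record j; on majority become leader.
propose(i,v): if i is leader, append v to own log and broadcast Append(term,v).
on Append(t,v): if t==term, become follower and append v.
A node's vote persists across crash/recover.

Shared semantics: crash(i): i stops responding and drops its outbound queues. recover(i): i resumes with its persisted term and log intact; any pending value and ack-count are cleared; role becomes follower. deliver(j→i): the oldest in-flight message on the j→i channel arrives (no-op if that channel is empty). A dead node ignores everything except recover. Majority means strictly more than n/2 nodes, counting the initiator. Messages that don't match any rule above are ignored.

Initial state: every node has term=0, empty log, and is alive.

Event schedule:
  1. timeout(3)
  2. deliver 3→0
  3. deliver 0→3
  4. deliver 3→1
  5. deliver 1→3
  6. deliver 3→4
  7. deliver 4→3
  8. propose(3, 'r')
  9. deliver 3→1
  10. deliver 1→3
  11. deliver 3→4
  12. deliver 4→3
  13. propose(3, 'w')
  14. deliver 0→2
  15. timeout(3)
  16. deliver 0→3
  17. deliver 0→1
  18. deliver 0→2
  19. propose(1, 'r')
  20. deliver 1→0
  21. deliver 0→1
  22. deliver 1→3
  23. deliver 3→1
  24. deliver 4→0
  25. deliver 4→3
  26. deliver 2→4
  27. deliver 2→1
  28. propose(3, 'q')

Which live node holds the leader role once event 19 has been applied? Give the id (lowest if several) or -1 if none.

-1

e1 timeout(3): 3[cand,t=1,-]
e2 deliver 3→0: 0[foll,t=1,-]
e3 deliver 0→3: ·
e4 deliver 3→1: 1[foll,t=1,-]
e5 deliver 1→3: 3[lead,t=1,-]
e6 deliver 3→4: 4[foll,t=1,-]
e7 deliver 4→3: ·
e8 propose(3,'r'): 3[lead,t=1,r]
e9 deliver 3→1: 1[foll,t=1,r]
e10 deliver 1→3: ·
e11 deliver 3→4: 4[foll,t=1,r]
e12 deliver 4→3: ·
e13 propose(3,'w'): 3[lead,t=1,r,w]
e14 deliver 0→2: ·
e15 timeout(3): 3[cand,t=2,r,w]
e16 deliver 0→3: ·
e17 deliver 0→1: ·
e18 deliver 0→2: ·
e19 propose(1,'r'): ·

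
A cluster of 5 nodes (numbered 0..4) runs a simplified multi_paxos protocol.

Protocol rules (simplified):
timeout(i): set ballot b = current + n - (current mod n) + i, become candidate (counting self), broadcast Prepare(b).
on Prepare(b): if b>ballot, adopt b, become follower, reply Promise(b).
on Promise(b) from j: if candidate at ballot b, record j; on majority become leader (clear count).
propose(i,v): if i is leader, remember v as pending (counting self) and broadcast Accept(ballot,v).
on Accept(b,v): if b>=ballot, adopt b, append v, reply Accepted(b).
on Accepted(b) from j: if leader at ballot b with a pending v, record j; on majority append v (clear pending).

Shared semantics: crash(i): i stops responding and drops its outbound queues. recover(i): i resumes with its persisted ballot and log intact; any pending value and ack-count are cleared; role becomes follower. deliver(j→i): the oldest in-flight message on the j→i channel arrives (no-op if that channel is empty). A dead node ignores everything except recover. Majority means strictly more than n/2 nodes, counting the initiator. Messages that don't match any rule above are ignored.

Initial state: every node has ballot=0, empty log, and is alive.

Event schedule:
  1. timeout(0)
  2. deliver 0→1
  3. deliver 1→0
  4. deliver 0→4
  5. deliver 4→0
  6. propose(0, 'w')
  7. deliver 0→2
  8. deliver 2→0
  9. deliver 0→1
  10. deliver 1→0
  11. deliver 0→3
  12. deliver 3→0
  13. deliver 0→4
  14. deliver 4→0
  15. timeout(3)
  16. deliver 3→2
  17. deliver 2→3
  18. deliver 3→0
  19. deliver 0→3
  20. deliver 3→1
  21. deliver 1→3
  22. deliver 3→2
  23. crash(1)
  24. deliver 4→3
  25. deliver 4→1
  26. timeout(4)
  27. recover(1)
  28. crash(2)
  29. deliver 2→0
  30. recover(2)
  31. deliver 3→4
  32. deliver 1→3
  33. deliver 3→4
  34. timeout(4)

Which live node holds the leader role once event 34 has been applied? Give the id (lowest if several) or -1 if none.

e1 timeout(0): 0[cand,b=5,-]
e2 deliver 0→1: 1[foll,b=5,-]
e3 deliver 1→0: ·
e4 deliver 0→4: 4[foll,b=5,-]
e5 deliver 4→0: 0[lead,b=5,-]
e6 propose(0,'w'): ·
e7 deliver 0→2: 2[foll,b=5,-]
e8 deliver 2→0: ·
e9 deliver 0→1: 1[foll,b=5,w]
e10 deliver 1→0: ·
e11 deliver 0→3: 3[foll,b=5,-]
e12 deliver 3→0: ·
e13 deliver 0→4: 4[foll,b=5,w]
e14 deliver 4→0: 0[lead,b=5,w]
e15 timeout(3): 3[cand,b=13,-]
e16 deliver 3→2: 2[foll,b=13,-]
e17 deliver 2→3: ·
e18 deliver 3→0: 0[foll,b=13,w]
e19 deliver 0→3: ·
e20 deliver 3→1: 1[foll,b=13,w]
e21 deliver 1→3: 3[lead,b=13,-]
e22 deliver 3→2: ·
e23 crash(1): 1[✗foll,b=13,w]
e24 deliver 4→3: ·
e25 deliver 4→1: ·
e26 timeout(4): 4[cand,b=14,w]
e27 recover(1): 1[foll,b=13,w]
e28 crash(2): 2[✗foll,b=13,-]
e29 deliver 2→0: ·
e30 recover(2): 2[foll,b=13,-]
e31 deliver 3→4: ·
e32 deliver 1→3: ·
e33 deliver 3→4: ·
e34 timeout(4): 4[cand,b=19,w]

3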